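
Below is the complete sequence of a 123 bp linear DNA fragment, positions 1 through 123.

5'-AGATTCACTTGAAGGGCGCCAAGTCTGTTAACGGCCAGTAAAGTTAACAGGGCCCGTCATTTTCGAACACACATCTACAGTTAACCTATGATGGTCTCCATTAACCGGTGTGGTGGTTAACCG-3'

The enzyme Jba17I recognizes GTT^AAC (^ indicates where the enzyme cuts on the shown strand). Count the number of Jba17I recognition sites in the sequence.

GTTAAC occurs starting at positions 27, 43, 80, 116.
Jba17I cuts at 4 sites.

4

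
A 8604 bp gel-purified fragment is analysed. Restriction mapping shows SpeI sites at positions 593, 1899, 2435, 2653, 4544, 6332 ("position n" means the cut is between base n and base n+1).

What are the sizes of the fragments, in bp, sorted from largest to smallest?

2272, 1891, 1788, 1306, 593, 536, 218 bp

Linear molecule, 6 cuts → 7 fragments:
  593 − 0 = 593 bp
  1899 − 593 = 1306 bp
  2435 − 1899 = 536 bp
  2653 − 2435 = 218 bp
  4544 − 2653 = 1891 bp
  6332 − 4544 = 1788 bp
  8604 − 6332 = 2272 bp
Sorted largest to smallest: 2272, 1891, 1788, 1306, 593, 536, 218 bp.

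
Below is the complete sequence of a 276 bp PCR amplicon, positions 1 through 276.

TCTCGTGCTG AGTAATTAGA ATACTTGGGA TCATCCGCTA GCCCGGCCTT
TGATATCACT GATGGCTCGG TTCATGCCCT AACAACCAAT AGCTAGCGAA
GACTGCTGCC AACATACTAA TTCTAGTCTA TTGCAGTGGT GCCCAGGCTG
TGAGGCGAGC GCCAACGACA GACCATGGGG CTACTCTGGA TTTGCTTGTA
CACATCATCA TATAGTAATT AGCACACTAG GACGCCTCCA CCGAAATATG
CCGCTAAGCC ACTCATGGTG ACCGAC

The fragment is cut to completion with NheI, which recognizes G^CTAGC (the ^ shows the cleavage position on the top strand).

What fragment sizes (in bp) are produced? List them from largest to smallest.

184, 55, 37 bp

NheI sites (GCTAGC) start at positions 37, 92.
NheI cuts after the first base of each site, so after positions 37, 92.
Linear molecule, 2 cuts → 3 fragments:
  1–37 → 37 bp
  38–92 → 55 bp
  93–276 → 184 bp
Sorted largest to smallest: 184, 55, 37 bp.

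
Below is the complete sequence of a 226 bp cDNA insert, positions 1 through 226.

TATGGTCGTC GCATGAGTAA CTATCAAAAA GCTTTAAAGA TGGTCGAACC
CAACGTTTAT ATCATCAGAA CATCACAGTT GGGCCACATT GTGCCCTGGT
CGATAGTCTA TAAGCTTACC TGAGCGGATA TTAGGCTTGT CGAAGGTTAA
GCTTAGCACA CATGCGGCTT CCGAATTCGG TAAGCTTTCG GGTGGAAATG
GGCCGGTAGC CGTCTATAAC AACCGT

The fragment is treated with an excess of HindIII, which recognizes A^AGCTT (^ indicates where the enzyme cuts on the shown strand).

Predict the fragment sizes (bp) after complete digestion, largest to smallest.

HindIII sites (AAGCTT) start at positions 29, 112, 149, 182.
HindIII cuts after the first base of each site, so after positions 29, 112, 149, 182.
Linear molecule, 4 cuts → 5 fragments:
  1–29 → 29 bp
  30–112 → 83 bp
  113–149 → 37 bp
  150–182 → 33 bp
  183–226 → 44 bp
Sorted largest to smallest: 83, 44, 37, 33, 29 bp.

83, 44, 37, 33, 29 bp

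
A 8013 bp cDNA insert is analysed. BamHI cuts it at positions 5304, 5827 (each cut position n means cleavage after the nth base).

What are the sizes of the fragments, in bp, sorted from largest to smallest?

Linear molecule, 2 cuts → 3 fragments:
  5304 − 0 = 5304 bp
  5827 − 5304 = 523 bp
  8013 − 5827 = 2186 bp
Sorted largest to smallest: 5304, 2186, 523 bp.

5304, 2186, 523 bp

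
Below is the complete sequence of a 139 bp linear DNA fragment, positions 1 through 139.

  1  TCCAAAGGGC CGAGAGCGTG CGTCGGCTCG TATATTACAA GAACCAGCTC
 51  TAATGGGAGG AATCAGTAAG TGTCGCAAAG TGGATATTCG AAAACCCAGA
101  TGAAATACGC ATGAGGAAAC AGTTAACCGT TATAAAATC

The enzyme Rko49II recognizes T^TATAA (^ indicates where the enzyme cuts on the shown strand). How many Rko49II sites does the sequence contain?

1

TTATAA occurs starting at position 130.
Rko49II cuts at 1 site.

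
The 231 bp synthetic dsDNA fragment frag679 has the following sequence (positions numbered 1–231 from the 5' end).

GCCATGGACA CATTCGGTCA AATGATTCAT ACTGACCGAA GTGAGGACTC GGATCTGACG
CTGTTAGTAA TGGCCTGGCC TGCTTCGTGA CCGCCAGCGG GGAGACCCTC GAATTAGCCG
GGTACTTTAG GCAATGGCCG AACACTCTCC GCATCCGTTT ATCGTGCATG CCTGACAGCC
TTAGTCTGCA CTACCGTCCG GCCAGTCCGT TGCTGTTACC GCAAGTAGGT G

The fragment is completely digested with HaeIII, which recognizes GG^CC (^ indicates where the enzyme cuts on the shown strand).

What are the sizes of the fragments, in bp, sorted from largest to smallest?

HaeIII sites (GGCC) start at positions 72, 77, 136, 200.
HaeIII cuts after base 2 of each site, so after positions 73, 78, 137, 201.
Linear molecule, 4 cuts → 5 fragments:
  1–73 → 73 bp
  74–78 → 5 bp
  79–137 → 59 bp
  138–201 → 64 bp
  202–231 → 30 bp
Sorted largest to smallest: 73, 64, 59, 30, 5 bp.

73, 64, 59, 30, 5 bp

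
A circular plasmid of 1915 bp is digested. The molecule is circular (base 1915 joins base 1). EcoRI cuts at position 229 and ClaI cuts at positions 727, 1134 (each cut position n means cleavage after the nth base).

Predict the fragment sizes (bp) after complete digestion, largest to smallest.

Combined cut positions (sorted): 229, 727, 1134.
Circular molecule, 3 cuts → 3 fragments:
  727 − 229 = 498 bp
  1134 − 727 = 407 bp
  wrap: 1915 − 1134 + 229 = 1010 bp
Sorted largest to smallest: 1010, 498, 407 bp.

1010, 498, 407 bp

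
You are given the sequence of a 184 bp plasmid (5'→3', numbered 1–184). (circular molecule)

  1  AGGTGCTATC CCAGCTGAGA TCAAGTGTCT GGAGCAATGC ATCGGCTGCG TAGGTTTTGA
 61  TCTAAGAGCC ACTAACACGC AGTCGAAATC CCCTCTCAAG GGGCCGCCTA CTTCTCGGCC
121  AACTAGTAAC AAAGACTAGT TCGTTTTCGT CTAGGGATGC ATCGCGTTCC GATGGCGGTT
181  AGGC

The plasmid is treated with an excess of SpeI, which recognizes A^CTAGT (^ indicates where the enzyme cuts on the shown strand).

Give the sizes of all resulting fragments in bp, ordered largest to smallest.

171, 13 bp

SpeI sites (ACTAGT) start at positions 122, 135.
SpeI cuts after the first base of each site, so after positions 122, 135.
Circular molecule, 2 cuts → 2 fragments:
  123–135 → 13 bp
  136–184 then 1–122 → 49 + 122 = 171 bp
Sorted largest to smallest: 171, 13 bp.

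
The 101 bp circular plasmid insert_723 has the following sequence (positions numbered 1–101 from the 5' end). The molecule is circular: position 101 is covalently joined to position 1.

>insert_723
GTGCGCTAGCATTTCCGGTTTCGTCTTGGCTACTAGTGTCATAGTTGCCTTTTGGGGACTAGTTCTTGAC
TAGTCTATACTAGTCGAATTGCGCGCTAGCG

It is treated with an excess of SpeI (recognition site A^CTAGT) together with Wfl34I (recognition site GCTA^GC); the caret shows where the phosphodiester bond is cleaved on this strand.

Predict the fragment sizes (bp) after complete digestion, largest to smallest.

SpeI sites (ACTAGT) start at positions 32, 58, 69, 79.
SpeI cuts after the first base of each site, so after positions 32, 58, 69, 79.
Wfl34I sites (GCTAGC) start at positions 5, 95.
Wfl34I cuts after base 4 of each site, so after positions 8, 98.
Combined cut positions: 8, 32, 58, 69, 79, 98.
Circular molecule, 6 cuts → 6 fragments:
  9–32 → 24 bp
  33–58 → 26 bp
  59–69 → 11 bp
  70–79 → 10 bp
  80–98 → 19 bp
  99–101 then 1–8 → 3 + 8 = 11 bp
Sorted largest to smallest: 26, 24, 19, 11, 11, 10 bp.

26, 24, 19, 11, 11, 10 bp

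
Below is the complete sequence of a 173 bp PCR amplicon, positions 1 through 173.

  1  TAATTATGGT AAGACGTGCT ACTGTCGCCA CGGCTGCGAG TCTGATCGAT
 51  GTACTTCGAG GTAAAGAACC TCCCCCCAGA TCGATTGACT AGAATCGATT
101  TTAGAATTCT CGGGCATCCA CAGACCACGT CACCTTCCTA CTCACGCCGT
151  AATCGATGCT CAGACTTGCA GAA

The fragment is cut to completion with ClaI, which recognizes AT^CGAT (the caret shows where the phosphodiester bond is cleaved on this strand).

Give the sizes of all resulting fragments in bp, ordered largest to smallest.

ClaI sites (ATCGAT) start at positions 45, 80, 94, 152.
ClaI cuts after base 2 of each site, so after positions 46, 81, 95, 153.
Linear molecule, 4 cuts → 5 fragments:
  1–46 → 46 bp
  47–81 → 35 bp
  82–95 → 14 bp
  96–153 → 58 bp
  154–173 → 20 bp
Sorted largest to smallest: 58, 46, 35, 20, 14 bp.

58, 46, 35, 20, 14 bp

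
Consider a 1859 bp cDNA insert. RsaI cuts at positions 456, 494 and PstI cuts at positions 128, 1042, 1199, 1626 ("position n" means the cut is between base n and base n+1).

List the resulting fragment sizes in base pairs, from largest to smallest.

548, 427, 328, 233, 157, 128, 38 bp

Combined cut positions (sorted): 128, 456, 494, 1042, 1199, 1626.
Linear molecule, 6 cuts → 7 fragments:
  128 − 0 = 128 bp
  456 − 128 = 328 bp
  494 − 456 = 38 bp
  1042 − 494 = 548 bp
  1199 − 1042 = 157 bp
  1626 − 1199 = 427 bp
  1859 − 1626 = 233 bp
Sorted largest to smallest: 548, 427, 328, 233, 157, 128, 38 bp.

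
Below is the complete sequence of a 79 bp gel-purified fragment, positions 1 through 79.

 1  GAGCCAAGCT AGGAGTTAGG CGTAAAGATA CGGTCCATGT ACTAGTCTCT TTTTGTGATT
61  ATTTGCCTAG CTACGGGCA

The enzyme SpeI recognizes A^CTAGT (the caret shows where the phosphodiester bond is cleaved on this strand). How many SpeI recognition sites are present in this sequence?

ACTAGT occurs starting at position 41.
SpeI cuts at 1 site.

1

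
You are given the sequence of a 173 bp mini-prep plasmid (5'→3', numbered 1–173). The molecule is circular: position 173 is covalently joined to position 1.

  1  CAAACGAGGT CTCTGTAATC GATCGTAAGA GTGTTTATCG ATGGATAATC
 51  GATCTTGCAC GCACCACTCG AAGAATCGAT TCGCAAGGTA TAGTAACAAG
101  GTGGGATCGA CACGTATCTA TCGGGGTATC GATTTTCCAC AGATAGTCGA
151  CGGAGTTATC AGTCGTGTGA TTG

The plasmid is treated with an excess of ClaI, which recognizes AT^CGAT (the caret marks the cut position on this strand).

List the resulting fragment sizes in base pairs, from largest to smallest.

ClaI sites (ATCGAT) start at positions 18, 37, 48, 75, 128.
ClaI cuts after base 2 of each site, so after positions 19, 38, 49, 76, 129.
Circular molecule, 5 cuts → 5 fragments:
  20–38 → 19 bp
  39–49 → 11 bp
  50–76 → 27 bp
  77–129 → 53 bp
  130–173 then 1–19 → 44 + 19 = 63 bp
Sorted largest to smallest: 63, 53, 27, 19, 11 bp.

63, 53, 27, 19, 11 bp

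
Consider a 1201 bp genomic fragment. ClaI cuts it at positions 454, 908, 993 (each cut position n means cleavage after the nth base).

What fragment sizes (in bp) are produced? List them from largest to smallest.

Linear molecule, 3 cuts → 4 fragments:
  454 − 0 = 454 bp
  908 − 454 = 454 bp
  993 − 908 = 85 bp
  1201 − 993 = 208 bp
Sorted largest to smallest: 454, 454, 208, 85 bp.

454, 454, 208, 85 bp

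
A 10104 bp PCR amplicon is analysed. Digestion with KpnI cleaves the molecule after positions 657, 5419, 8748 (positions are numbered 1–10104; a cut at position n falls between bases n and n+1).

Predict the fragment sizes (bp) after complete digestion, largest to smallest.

4762, 3329, 1356, 657 bp

Linear molecule, 3 cuts → 4 fragments:
  657 − 0 = 657 bp
  5419 − 657 = 4762 bp
  8748 − 5419 = 3329 bp
  10104 − 8748 = 1356 bp
Sorted largest to smallest: 4762, 3329, 1356, 657 bp.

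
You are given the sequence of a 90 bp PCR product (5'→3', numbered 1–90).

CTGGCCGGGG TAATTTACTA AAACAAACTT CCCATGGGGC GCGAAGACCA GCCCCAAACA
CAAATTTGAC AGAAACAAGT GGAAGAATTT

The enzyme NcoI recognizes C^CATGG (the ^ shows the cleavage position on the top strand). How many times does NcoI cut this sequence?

CCATGG occurs starting at position 32.
NcoI cuts at 1 site.

1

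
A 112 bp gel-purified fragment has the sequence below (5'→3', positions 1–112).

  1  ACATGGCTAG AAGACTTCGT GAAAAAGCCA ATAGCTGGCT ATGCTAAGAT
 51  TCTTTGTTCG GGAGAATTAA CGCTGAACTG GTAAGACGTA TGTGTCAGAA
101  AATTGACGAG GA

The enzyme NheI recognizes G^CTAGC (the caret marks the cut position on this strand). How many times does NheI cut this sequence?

No occurrence of GCTAGC is present in the sequence.
NheI does not cut: 0 sites.

0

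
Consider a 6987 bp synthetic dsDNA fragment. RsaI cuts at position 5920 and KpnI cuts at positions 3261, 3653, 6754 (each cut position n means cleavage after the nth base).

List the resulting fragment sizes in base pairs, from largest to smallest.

Combined cut positions (sorted): 3261, 3653, 5920, 6754.
Linear molecule, 4 cuts → 5 fragments:
  3261 − 0 = 3261 bp
  3653 − 3261 = 392 bp
  5920 − 3653 = 2267 bp
  6754 − 5920 = 834 bp
  6987 − 6754 = 233 bp
Sorted largest to smallest: 3261, 2267, 834, 392, 233 bp.

3261, 2267, 834, 392, 233 bp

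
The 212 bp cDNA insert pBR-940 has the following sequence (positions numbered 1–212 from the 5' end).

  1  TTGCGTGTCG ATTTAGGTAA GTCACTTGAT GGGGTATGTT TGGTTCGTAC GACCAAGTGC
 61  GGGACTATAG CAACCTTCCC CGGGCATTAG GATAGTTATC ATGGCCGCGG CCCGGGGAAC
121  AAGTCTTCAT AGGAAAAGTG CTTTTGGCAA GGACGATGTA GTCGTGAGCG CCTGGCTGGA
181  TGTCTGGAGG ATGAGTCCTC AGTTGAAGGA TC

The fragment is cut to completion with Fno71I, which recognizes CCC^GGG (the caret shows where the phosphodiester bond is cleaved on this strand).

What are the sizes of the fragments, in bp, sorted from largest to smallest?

99, 81, 32 bp

Fno71I sites (CCCGGG) start at positions 79, 111.
Fno71I cuts after base 3 of each site, so after positions 81, 113.
Linear molecule, 2 cuts → 3 fragments:
  1–81 → 81 bp
  82–113 → 32 bp
  114–212 → 99 bp
Sorted largest to smallest: 99, 81, 32 bp.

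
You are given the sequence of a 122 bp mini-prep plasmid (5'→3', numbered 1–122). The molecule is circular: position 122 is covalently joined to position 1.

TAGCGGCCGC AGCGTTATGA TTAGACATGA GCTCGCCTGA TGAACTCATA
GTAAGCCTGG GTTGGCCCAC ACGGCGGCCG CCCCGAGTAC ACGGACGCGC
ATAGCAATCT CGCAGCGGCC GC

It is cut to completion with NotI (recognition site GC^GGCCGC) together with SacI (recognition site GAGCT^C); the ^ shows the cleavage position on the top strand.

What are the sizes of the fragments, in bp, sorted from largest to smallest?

42, 41, 29, 10 bp

NotI sites (GCGGCCGC) start at positions 3, 74, 115.
NotI cuts after base 2 of each site, so after positions 4, 75, 116.
The SacI site (GAGCTC) starts at position 29.
SacI cuts after base 5 of each site (before the last base), so after position 33.
Combined cut positions: 4, 33, 75, 116.
Circular molecule, 4 cuts → 4 fragments:
  5–33 → 29 bp
  34–75 → 42 bp
  76–116 → 41 bp
  117–122 then 1–4 → 6 + 4 = 10 bp
Sorted largest to smallest: 42, 41, 29, 10 bp.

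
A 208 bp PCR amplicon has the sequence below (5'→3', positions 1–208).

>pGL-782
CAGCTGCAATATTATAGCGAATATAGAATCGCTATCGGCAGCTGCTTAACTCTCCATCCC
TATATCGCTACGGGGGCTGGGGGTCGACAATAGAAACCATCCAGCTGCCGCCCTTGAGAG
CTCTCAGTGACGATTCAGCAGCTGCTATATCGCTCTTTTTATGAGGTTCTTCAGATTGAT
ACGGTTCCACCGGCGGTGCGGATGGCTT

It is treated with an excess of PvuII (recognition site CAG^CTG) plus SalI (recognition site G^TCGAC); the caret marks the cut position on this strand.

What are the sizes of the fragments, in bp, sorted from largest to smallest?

PvuII sites (CAGCTG) start at positions 1, 39, 102, 139.
PvuII cuts after base 3 of each site, so after positions 3, 41, 104, 141.
The SalI site (GTCGAC) starts at position 83.
SalI cuts after the first base of each site, so after position 83.
Combined cut positions: 3, 41, 83, 104, 141.
Linear molecule, 5 cuts → 6 fragments:
  1–3 → 3 bp
  4–41 → 38 bp
  42–83 → 42 bp
  84–104 → 21 bp
  105–141 → 37 bp
  142–208 → 67 bp
Sorted largest to smallest: 67, 42, 38, 37, 21, 3 bp.

67, 42, 38, 37, 21, 3 bp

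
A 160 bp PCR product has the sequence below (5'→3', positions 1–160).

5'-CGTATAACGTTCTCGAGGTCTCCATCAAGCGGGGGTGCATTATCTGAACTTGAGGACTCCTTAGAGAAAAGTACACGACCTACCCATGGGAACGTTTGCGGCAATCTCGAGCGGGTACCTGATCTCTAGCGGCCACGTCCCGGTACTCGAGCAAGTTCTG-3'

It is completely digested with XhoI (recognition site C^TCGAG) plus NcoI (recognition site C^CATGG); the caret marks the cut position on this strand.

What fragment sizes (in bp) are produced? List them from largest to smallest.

XhoI sites (CTCGAG) start at positions 12, 106, 146.
XhoI cuts after the first base of each site, so after positions 12, 106, 146.
The NcoI site (CCATGG) starts at position 84.
NcoI cuts after the first base of each site, so after position 84.
Combined cut positions: 12, 84, 106, 146.
Linear molecule, 4 cuts → 5 fragments:
  1–12 → 12 bp
  13–84 → 72 bp
  85–106 → 22 bp
  107–146 → 40 bp
  147–160 → 14 bp
Sorted largest to smallest: 72, 40, 22, 14, 12 bp.

72, 40, 22, 14, 12 bp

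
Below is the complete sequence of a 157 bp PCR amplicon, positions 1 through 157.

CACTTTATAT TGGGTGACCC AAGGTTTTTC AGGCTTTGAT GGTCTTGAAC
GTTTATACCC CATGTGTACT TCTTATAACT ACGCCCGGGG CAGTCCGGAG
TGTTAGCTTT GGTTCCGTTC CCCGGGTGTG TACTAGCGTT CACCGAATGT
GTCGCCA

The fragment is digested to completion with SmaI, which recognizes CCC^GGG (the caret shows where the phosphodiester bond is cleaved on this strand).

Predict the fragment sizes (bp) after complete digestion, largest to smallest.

SmaI sites (CCCGGG) start at positions 84, 121.
SmaI cuts after base 3 of each site, so after positions 86, 123.
Linear molecule, 2 cuts → 3 fragments:
  1–86 → 86 bp
  87–123 → 37 bp
  124–157 → 34 bp
Sorted largest to smallest: 86, 37, 34 bp.

86, 37, 34 bp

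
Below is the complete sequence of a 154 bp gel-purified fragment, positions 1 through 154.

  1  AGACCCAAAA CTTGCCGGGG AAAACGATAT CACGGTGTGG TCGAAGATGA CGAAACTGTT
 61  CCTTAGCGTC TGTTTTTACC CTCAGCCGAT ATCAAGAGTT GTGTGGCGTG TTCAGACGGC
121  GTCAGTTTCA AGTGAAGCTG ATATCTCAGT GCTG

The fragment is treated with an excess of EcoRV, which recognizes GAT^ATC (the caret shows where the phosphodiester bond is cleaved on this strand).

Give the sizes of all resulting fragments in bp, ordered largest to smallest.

EcoRV sites (GATATC) start at positions 26, 88, 140.
EcoRV cuts after base 3 of each site, so after positions 28, 90, 142.
Linear molecule, 3 cuts → 4 fragments:
  1–28 → 28 bp
  29–90 → 62 bp
  91–142 → 52 bp
  143–154 → 12 bp
Sorted largest to smallest: 62, 52, 28, 12 bp.

62, 52, 28, 12 bp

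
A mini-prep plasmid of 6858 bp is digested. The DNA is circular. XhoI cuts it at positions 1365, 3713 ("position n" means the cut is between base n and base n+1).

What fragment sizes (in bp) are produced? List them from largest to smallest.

Circular molecule, 2 cuts → 2 fragments:
  3713 − 1365 = 2348 bp
  wrap: 6858 − 3713 + 1365 = 4510 bp
Sorted largest to smallest: 4510, 2348 bp.

4510, 2348 bp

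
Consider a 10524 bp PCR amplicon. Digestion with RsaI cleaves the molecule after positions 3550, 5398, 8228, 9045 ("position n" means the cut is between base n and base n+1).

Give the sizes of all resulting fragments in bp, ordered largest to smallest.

Linear molecule, 4 cuts → 5 fragments:
  3550 − 0 = 3550 bp
  5398 − 3550 = 1848 bp
  8228 − 5398 = 2830 bp
  9045 − 8228 = 817 bp
  10524 − 9045 = 1479 bp
Sorted largest to smallest: 3550, 2830, 1848, 1479, 817 bp.

3550, 2830, 1848, 1479, 817 bp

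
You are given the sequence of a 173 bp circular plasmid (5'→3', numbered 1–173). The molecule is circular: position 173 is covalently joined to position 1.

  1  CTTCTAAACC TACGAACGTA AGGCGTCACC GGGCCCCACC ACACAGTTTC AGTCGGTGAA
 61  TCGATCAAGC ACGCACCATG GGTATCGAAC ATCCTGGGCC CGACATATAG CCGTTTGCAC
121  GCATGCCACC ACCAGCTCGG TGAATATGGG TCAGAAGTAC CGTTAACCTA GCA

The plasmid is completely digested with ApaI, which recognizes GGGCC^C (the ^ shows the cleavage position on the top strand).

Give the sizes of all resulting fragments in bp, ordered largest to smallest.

108, 65 bp

ApaI sites (GGGCCC) start at positions 31, 96.
ApaI cuts after base 5 of each site (before the last base), so after positions 35, 100.
Circular molecule, 2 cuts → 2 fragments:
  36–100 → 65 bp
  101–173 then 1–35 → 73 + 35 = 108 bp
Sorted largest to smallest: 108, 65 bp.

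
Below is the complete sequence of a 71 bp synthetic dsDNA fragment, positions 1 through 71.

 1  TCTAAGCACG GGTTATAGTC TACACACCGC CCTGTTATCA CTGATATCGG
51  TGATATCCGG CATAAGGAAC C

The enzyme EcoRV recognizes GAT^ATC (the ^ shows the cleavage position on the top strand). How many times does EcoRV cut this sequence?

GATATC occurs starting at positions 43, 52.
EcoRV cuts at 2 sites.

2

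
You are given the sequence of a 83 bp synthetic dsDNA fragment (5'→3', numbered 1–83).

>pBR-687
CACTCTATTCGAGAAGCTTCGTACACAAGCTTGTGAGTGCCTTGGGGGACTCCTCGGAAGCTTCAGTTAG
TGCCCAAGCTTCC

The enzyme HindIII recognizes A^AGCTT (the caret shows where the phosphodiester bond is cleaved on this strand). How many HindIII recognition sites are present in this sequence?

4

AAGCTT occurs starting at positions 14, 27, 58, 76.
HindIII cuts at 4 sites.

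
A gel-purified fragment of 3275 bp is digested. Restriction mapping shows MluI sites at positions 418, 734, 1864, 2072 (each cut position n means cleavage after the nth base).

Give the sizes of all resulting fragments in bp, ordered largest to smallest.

Linear molecule, 4 cuts → 5 fragments:
  418 − 0 = 418 bp
  734 − 418 = 316 bp
  1864 − 734 = 1130 bp
  2072 − 1864 = 208 bp
  3275 − 2072 = 1203 bp
Sorted largest to smallest: 1203, 1130, 418, 316, 208 bp.

1203, 1130, 418, 316, 208 bp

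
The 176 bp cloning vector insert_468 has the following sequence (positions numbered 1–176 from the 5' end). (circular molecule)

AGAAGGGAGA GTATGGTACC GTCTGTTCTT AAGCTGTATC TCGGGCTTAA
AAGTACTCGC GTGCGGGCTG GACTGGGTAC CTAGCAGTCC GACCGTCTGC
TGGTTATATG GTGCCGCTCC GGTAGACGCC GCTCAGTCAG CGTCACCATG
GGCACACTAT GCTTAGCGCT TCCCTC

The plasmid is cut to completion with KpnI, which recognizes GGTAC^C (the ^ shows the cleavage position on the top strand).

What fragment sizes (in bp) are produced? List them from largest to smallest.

KpnI sites (GGTACC) start at positions 15, 76.
KpnI cuts after base 5 of each site (before the last base), so after positions 19, 80.
Circular molecule, 2 cuts → 2 fragments:
  20–80 → 61 bp
  81–176 then 1–19 → 96 + 19 = 115 bp
Sorted largest to smallest: 115, 61 bp.

115, 61 bp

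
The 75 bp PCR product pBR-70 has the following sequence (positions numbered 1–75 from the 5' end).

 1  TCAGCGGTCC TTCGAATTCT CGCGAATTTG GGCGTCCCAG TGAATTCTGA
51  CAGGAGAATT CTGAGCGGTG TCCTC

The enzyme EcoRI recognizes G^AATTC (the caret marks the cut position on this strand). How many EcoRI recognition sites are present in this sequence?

3

GAATTC occurs starting at positions 14, 42, 56.
EcoRI cuts at 3 sites.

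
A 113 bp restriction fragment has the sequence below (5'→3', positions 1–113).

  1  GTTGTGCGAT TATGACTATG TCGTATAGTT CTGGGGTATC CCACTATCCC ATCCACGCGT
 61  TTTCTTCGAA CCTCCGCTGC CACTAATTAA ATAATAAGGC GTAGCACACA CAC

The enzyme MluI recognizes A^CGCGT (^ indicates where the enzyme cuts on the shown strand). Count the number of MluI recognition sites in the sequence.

1

ACGCGT occurs starting at position 55.
MluI cuts at 1 site.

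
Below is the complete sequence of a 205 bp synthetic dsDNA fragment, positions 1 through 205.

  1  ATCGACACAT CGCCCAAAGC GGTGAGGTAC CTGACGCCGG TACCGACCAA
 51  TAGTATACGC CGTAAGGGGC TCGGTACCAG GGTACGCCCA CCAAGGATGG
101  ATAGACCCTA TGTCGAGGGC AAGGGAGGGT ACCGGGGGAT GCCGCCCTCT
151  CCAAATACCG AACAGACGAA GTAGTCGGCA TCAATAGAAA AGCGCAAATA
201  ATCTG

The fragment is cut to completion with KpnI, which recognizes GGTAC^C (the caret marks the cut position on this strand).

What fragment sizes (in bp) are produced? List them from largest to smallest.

73, 55, 34, 30, 13 bp

KpnI sites (GGTACC) start at positions 26, 39, 73, 128.
KpnI cuts after base 5 of each site (before the last base), so after positions 30, 43, 77, 132.
Linear molecule, 4 cuts → 5 fragments:
  1–30 → 30 bp
  31–43 → 13 bp
  44–77 → 34 bp
  78–132 → 55 bp
  133–205 → 73 bp
Sorted largest to smallest: 73, 55, 34, 30, 13 bp.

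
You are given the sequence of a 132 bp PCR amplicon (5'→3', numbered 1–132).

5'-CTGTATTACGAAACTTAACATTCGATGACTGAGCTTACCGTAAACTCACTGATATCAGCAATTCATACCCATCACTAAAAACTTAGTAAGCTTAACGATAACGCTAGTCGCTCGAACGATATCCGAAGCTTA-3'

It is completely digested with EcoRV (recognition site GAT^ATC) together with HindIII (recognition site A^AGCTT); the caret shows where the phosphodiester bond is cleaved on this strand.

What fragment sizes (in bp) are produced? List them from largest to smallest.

EcoRV sites (GATATC) start at positions 51, 118.
EcoRV cuts after base 3 of each site, so after positions 53, 120.
HindIII sites (AAGCTT) start at positions 88, 126.
HindIII cuts after the first base of each site, so after positions 88, 126.
Combined cut positions: 53, 88, 120, 126.
Linear molecule, 4 cuts → 5 fragments:
  1–53 → 53 bp
  54–88 → 35 bp
  89–120 → 32 bp
  121–126 → 6 bp
  127–132 → 6 bp
Sorted largest to smallest: 53, 35, 32, 6, 6 bp.

53, 35, 32, 6, 6 bp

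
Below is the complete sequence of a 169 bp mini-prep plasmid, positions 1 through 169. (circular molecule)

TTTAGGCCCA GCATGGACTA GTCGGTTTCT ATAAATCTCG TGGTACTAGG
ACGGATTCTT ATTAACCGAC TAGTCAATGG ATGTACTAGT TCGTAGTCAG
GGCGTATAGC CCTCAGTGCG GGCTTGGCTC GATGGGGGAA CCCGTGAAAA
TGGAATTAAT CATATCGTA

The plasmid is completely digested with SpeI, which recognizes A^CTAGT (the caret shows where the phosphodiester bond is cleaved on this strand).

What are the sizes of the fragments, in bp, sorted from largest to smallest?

SpeI sites (ACTAGT) start at positions 17, 69, 85.
SpeI cuts after the first base of each site, so after positions 17, 69, 85.
Circular molecule, 3 cuts → 3 fragments:
  18–69 → 52 bp
  70–85 → 16 bp
  86–169 then 1–17 → 84 + 17 = 101 bp
Sorted largest to smallest: 101, 52, 16 bp.

101, 52, 16 bp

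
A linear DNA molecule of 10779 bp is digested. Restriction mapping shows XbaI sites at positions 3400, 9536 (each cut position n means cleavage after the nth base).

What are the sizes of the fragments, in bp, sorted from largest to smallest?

6136, 3400, 1243 bp

Linear molecule, 2 cuts → 3 fragments:
  3400 − 0 = 3400 bp
  9536 − 3400 = 6136 bp
  10779 − 9536 = 1243 bp
Sorted largest to smallest: 6136, 3400, 1243 bp.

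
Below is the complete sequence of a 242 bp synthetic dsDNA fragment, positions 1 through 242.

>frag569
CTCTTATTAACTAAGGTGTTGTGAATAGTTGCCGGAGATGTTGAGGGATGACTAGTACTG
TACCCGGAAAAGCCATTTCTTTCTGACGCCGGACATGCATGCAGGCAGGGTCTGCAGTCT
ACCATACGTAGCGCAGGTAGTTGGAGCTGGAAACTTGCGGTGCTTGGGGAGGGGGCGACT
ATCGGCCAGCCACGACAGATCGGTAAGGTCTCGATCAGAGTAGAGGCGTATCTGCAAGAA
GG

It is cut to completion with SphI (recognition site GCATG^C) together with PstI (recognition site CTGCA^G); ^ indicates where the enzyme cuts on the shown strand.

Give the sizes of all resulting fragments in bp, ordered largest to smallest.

The SphI site (GCATGC) starts at position 97.
SphI cuts after base 5 of each site (before the last base), so after position 101.
The PstI site (CTGCAG) starts at position 112.
PstI cuts after base 5 of each site (before the last base), so after position 116.
Combined cut positions: 101, 116.
Linear molecule, 2 cuts → 3 fragments:
  1–101 → 101 bp
  102–116 → 15 bp
  117–242 → 126 bp
Sorted largest to smallest: 126, 101, 15 bp.

126, 101, 15 bp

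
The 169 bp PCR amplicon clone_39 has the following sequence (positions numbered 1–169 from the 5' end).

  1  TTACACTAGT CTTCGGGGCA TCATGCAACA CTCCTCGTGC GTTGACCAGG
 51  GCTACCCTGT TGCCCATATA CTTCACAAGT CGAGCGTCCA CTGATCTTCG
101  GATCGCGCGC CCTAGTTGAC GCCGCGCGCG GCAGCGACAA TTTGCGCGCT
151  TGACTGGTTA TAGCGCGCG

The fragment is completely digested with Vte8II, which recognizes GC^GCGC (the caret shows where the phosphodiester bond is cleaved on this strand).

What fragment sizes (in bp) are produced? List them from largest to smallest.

106, 20, 19, 19, 5 bp

Vte8II sites (GCGCGC) start at positions 105, 124, 144, 163.
Vte8II cuts after base 2 of each site, so after positions 106, 125, 145, 164.
Linear molecule, 4 cuts → 5 fragments:
  1–106 → 106 bp
  107–125 → 19 bp
  126–145 → 20 bp
  146–164 → 19 bp
  165–169 → 5 bp
Sorted largest to smallest: 106, 20, 19, 19, 5 bp.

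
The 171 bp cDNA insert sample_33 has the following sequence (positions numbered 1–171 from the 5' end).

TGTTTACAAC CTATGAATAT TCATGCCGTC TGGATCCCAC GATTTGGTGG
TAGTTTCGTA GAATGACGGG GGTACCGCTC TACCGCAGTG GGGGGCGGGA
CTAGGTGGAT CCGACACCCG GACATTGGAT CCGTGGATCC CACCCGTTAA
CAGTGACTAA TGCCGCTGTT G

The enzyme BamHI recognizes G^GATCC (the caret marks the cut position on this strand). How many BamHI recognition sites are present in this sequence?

4

GGATCC occurs starting at positions 32, 107, 127, 135.
BamHI cuts at 4 sites.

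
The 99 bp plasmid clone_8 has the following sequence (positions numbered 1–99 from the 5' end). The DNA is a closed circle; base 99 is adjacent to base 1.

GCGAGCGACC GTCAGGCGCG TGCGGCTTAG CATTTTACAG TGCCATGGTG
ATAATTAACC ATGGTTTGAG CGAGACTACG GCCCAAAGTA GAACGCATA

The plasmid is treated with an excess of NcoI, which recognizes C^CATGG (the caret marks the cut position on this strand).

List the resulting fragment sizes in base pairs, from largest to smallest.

NcoI sites (CCATGG) start at positions 43, 59.
NcoI cuts after the first base of each site, so after positions 43, 59.
Circular molecule, 2 cuts → 2 fragments:
  44–59 → 16 bp
  60–99 then 1–43 → 40 + 43 = 83 bp
Sorted largest to smallest: 83, 16 bp.

83, 16 bp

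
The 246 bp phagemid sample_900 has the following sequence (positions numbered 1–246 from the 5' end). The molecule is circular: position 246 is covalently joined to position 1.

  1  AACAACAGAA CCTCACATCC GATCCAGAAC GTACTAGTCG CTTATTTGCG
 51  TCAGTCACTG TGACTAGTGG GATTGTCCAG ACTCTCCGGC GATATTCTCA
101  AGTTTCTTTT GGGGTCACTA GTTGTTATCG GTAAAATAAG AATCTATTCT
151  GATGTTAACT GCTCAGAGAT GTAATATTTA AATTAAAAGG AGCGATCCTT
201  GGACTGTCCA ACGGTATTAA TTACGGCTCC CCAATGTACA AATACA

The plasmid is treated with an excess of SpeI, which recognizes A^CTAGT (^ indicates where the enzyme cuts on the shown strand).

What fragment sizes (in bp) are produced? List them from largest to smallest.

SpeI sites (ACTAGT) start at positions 33, 63, 117.
SpeI cuts after the first base of each site, so after positions 33, 63, 117.
Circular molecule, 3 cuts → 3 fragments:
  34–63 → 30 bp
  64–117 → 54 bp
  118–246 then 1–33 → 129 + 33 = 162 bp
Sorted largest to smallest: 162, 54, 30 bp.

162, 54, 30 bp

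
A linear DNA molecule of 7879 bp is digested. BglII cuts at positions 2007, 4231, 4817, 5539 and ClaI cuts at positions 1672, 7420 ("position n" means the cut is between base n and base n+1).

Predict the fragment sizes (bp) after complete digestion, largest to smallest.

2224, 1881, 1672, 722, 586, 459, 335 bp

Combined cut positions (sorted): 1672, 2007, 4231, 4817, 5539, 7420.
Linear molecule, 6 cuts → 7 fragments:
  1672 − 0 = 1672 bp
  2007 − 1672 = 335 bp
  4231 − 2007 = 2224 bp
  4817 − 4231 = 586 bp
  5539 − 4817 = 722 bp
  7420 − 5539 = 1881 bp
  7879 − 7420 = 459 bp
Sorted largest to smallest: 2224, 1881, 1672, 722, 586, 459, 335 bp.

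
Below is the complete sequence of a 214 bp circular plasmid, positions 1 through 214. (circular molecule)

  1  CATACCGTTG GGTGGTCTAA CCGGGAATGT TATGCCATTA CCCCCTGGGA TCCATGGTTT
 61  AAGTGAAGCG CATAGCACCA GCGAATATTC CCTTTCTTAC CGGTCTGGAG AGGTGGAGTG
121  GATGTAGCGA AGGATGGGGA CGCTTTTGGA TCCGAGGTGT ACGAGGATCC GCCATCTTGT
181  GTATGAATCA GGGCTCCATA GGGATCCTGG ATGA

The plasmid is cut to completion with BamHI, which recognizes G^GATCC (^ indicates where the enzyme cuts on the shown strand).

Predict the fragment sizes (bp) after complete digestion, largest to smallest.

100, 60, 37, 17 bp

BamHI sites (GGATCC) start at positions 48, 148, 165, 202.
BamHI cuts after the first base of each site, so after positions 48, 148, 165, 202.
Circular molecule, 4 cuts → 4 fragments:
  49–148 → 100 bp
  149–165 → 17 bp
  166–202 → 37 bp
  203–214 then 1–48 → 12 + 48 = 60 bp
Sorted largest to smallest: 100, 60, 37, 17 bp.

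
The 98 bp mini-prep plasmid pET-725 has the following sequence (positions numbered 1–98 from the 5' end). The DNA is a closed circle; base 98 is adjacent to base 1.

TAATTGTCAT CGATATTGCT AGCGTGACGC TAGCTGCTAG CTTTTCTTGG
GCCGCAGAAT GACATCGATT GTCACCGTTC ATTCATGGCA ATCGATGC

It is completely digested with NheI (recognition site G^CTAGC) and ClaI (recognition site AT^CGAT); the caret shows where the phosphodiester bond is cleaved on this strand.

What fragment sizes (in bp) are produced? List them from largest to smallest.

29, 27, 16, 11, 8, 7 bp

NheI sites (GCTAGC) start at positions 18, 29, 36.
NheI cuts after the first base of each site, so after positions 18, 29, 36.
ClaI sites (ATCGAT) start at positions 9, 64, 91.
ClaI cuts after base 2 of each site, so after positions 10, 65, 92.
Combined cut positions: 10, 18, 29, 36, 65, 92.
Circular molecule, 6 cuts → 6 fragments:
  11–18 → 8 bp
  19–29 → 11 bp
  30–36 → 7 bp
  37–65 → 29 bp
  66–92 → 27 bp
  93–98 then 1–10 → 6 + 10 = 16 bp
Sorted largest to smallest: 29, 27, 16, 11, 8, 7 bp.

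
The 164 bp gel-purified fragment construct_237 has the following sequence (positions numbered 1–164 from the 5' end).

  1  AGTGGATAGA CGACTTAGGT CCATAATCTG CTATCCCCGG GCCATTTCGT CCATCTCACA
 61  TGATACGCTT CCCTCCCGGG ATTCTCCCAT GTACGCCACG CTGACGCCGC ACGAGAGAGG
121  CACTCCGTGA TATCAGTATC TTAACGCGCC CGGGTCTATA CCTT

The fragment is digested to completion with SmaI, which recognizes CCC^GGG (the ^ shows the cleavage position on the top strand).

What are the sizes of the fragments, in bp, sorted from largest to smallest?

SmaI sites (CCCGGG) start at positions 36, 75, 149.
SmaI cuts after base 3 of each site, so after positions 38, 77, 151.
Linear molecule, 3 cuts → 4 fragments:
  1–38 → 38 bp
  39–77 → 39 bp
  78–151 → 74 bp
  152–164 → 13 bp
Sorted largest to smallest: 74, 39, 38, 13 bp.

74, 39, 38, 13 bp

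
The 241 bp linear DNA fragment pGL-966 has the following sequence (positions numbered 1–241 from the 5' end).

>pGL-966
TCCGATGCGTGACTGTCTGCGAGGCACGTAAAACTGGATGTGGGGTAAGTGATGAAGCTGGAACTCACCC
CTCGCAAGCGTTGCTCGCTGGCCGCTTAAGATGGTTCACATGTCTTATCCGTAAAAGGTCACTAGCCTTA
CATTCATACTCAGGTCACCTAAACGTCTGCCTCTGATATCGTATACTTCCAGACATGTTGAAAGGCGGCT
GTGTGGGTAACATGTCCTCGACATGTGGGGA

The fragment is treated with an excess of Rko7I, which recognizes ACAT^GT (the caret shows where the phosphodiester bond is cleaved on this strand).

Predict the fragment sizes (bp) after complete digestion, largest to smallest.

Rko7I sites (ACATGT) start at positions 108, 193, 220, 231.
Rko7I cuts after base 4 of each site, so after positions 111, 196, 223, 234.
Linear molecule, 4 cuts → 5 fragments:
  1–111 → 111 bp
  112–196 → 85 bp
  197–223 → 27 bp
  224–234 → 11 bp
  235–241 → 7 bp
Sorted largest to smallest: 111, 85, 27, 11, 7 bp.

111, 85, 27, 11, 7 bp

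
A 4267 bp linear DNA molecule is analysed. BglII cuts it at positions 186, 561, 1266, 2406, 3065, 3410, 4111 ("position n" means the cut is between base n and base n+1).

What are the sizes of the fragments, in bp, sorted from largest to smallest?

Linear molecule, 7 cuts → 8 fragments:
  186 − 0 = 186 bp
  561 − 186 = 375 bp
  1266 − 561 = 705 bp
  2406 − 1266 = 1140 bp
  3065 − 2406 = 659 bp
  3410 − 3065 = 345 bp
  4111 − 3410 = 701 bp
  4267 − 4111 = 156 bp
Sorted largest to smallest: 1140, 705, 701, 659, 375, 345, 186, 156 bp.

1140, 705, 701, 659, 375, 345, 186, 156 bp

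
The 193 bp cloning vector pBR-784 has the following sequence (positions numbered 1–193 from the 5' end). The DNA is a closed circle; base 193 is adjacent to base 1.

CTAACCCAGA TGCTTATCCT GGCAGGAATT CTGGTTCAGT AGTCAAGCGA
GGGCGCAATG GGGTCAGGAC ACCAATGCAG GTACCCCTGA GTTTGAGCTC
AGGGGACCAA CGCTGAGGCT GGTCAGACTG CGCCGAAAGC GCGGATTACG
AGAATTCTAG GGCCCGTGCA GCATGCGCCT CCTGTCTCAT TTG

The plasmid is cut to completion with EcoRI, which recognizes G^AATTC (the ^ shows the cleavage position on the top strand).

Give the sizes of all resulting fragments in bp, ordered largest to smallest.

126, 67 bp

EcoRI sites (GAATTC) start at positions 26, 152.
EcoRI cuts after the first base of each site, so after positions 26, 152.
Circular molecule, 2 cuts → 2 fragments:
  27–152 → 126 bp
  153–193 then 1–26 → 41 + 26 = 67 bp
Sorted largest to smallest: 126, 67 bp.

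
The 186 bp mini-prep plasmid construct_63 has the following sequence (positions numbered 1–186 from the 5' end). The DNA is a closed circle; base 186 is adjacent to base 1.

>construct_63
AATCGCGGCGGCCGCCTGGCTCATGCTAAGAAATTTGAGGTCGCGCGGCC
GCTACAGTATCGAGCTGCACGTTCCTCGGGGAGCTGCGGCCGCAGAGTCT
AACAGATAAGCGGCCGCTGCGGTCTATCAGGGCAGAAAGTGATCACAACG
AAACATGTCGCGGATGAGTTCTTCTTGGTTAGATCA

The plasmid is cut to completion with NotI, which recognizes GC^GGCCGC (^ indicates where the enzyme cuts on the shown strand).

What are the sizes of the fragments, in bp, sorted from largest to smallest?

84, 41, 37, 24 bp

NotI sites (GCGGCCGC) start at positions 8, 45, 86, 110.
NotI cuts after base 2 of each site, so after positions 9, 46, 87, 111.
Circular molecule, 4 cuts → 4 fragments:
  10–46 → 37 bp
  47–87 → 41 bp
  88–111 → 24 bp
  112–186 then 1–9 → 75 + 9 = 84 bp
Sorted largest to smallest: 84, 41, 37, 24 bp.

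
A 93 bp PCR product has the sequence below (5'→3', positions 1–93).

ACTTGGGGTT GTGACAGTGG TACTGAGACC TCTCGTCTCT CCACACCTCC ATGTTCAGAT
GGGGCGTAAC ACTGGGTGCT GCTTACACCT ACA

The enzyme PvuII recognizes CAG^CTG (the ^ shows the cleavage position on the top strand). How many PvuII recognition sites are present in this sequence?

0

No occurrence of CAGCTG is present in the sequence.
PvuII does not cut: 0 sites.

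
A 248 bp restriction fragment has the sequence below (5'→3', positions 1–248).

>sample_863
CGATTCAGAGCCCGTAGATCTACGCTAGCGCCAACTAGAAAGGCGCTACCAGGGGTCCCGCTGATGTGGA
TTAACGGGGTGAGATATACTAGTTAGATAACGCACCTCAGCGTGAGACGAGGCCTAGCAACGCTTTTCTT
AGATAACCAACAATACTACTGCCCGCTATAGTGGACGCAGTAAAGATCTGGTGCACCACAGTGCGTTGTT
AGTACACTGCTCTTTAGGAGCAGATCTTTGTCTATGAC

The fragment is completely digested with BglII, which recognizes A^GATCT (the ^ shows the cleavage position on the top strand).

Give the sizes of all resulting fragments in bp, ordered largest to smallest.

168, 48, 16, 16 bp

BglII sites (AGATCT) start at positions 16, 184, 232.
BglII cuts after the first base of each site, so after positions 16, 184, 232.
Linear molecule, 3 cuts → 4 fragments:
  1–16 → 16 bp
  17–184 → 168 bp
  185–232 → 48 bp
  233–248 → 16 bp
Sorted largest to smallest: 168, 48, 16, 16 bp.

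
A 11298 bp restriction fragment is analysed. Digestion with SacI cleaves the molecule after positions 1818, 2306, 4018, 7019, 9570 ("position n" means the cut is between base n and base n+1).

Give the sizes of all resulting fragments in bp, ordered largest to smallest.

Linear molecule, 5 cuts → 6 fragments:
  1818 − 0 = 1818 bp
  2306 − 1818 = 488 bp
  4018 − 2306 = 1712 bp
  7019 − 4018 = 3001 bp
  9570 − 7019 = 2551 bp
  11298 − 9570 = 1728 bp
Sorted largest to smallest: 3001, 2551, 1818, 1728, 1712, 488 bp.

3001, 2551, 1818, 1728, 1712, 488 bp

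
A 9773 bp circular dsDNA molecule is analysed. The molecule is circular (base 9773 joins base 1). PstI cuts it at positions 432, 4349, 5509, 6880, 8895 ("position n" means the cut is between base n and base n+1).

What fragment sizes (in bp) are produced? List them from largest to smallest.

Circular molecule, 5 cuts → 5 fragments:
  4349 − 432 = 3917 bp
  5509 − 4349 = 1160 bp
  6880 − 5509 = 1371 bp
  8895 − 6880 = 2015 bp
  wrap: 9773 − 8895 + 432 = 1310 bp
Sorted largest to smallest: 3917, 2015, 1371, 1310, 1160 bp.

3917, 2015, 1371, 1310, 1160 bp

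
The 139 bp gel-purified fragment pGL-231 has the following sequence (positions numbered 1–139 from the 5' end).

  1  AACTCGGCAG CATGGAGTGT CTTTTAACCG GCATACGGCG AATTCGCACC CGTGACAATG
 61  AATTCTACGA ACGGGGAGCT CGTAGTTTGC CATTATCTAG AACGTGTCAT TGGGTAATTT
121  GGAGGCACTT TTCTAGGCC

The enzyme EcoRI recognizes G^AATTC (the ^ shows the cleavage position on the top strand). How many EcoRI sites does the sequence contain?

GAATTC occurs starting at positions 40, 60.
EcoRI cuts at 2 sites.

2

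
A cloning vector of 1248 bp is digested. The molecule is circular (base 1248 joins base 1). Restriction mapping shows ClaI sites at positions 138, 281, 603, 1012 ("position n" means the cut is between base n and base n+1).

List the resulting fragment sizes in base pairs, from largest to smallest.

Circular molecule, 4 cuts → 4 fragments:
  281 − 138 = 143 bp
  603 − 281 = 322 bp
  1012 − 603 = 409 bp
  wrap: 1248 − 1012 + 138 = 374 bp
Sorted largest to smallest: 409, 374, 322, 143 bp.

409, 374, 322, 143 bp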